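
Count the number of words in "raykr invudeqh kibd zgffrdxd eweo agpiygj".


Input string: 'raykr invudeqh kibd zgffrdxd eweo agpiygj'
Operation: split by spaces
Words found: 'raykr', 'invudeqh', 'kibd', 'zgffrdxd', 'eweo', 'agpiygj'
Word count: 6


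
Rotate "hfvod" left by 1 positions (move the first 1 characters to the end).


Input: 'hfvod', shift = 1
Operation: split at index 1 and swap parts
Front part s[0:1] = 'h'
Back part s[1:] = 'fvod'
Rotated = back + front = 'fvod' + 'h'
Result: fvodh


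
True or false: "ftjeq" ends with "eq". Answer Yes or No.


Input string: 'ftjeq'
Suffix to check: 'eq'
Last 2 characters of input: 'eq'
Match: True
Result: Yes


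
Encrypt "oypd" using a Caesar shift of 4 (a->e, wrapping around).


Input: 'oypd', shift = 4
Operation: for each letter, (position + 4) mod 26
Mapping: 'o'(14+4=18)->'s', 'y'(24+4=28, 28 mod 26=2)->'c', 'p'(15+4=19)->'t', 'd'(3+4=7)->'h'
Result: scth


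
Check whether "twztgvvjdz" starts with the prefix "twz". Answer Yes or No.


Input string: 'twztgvvjdz'
Prefix to check: 'twz'
First 3 characters of input: 'twz'
Match: True
Result: Yes


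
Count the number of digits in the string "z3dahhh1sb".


Input string: 'z3dahhh1sb'
Operation: count digit characters (0-9)
Scan: 'z', '3'(digit), 'd', 'a', 'h', 'h', 'h', '1'(digit), 's', 'b'
Digits found: 2
Result: 2


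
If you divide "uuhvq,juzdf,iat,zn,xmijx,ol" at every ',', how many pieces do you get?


Input string: 'uuhvq,juzdf,iat,zn,xmijx,ol'
Delimiter: ','
Split result: 'uuhvq', 'juzdf', 'iat', 'zn', 'xmijx', 'ol'
Number of parts: 6


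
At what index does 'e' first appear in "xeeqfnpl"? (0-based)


Input string: 'xeeqfnpl'
Target: 'e'
Scanning left to right: s[0]='x', s[1]='e'
First match at index: 1


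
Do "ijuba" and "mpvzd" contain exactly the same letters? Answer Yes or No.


String 1: 'ijuba' -> sorted: 'abiju'
String 2: 'mpvzd' -> sorted: 'dmpvz'
Compare sorted forms: 'abiju' != 'dmpvz'
Anagram: No


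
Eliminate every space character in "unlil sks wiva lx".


Input string: 'unlil sks wiva lx'
Operation: remove all spaces
Words: 'unlil', 'sks', 'wiva', 'lx'
Join without spaces: unlilskswivalx


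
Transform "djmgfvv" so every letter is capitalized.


Input string: 'djmgfvv'
Operation: convert each letter to uppercase
Mapping: 'd'->'D', 'j'->'J', 'm'->'M', 'g'->'G', 'f'->'F', 'v'->'V', 'v'->'V'
Result: DJMGFVV


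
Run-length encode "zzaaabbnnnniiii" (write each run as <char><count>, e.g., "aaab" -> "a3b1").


Input: 'zzaaabbnnnniiii'
Operation: identify consecutive runs
Runs: 'zz' -> z2, 'aaa' -> a3, 'bb' -> b2, 'nnnn' -> n4, 'iiii' -> i4
Encoded: z2a3b2n4i4


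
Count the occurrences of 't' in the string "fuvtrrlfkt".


Input string: 'fuvtrrlfkt'
Target character: 't'
Scan each position: s[3]='t', s[9]='t'
Matches found at indices: 3, 9
Total: 2


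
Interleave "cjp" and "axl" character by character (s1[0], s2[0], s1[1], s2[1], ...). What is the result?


String 1: 'cjp'
String 2: 'axl'
Operation: alternate characters
Pairs: 'c'+'a', 'j'+'x', 'p'+'l'
Result: cajxpl


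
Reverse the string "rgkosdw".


Input string: 'rgkosdw'
Operation: reverse character order
Original order: 'r' -> 'g' -> 'k' -> 'o' -> 's' -> 'd' -> 'w'
Reversed order: 'w' -> 'd' -> 's' -> 'o' -> 'k' -> 'g' -> 'r'
Result: wdsokgr


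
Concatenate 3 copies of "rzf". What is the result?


Input string: 'rzf'
Operation: repeat 3 times
Concatenation: 'rzf' + 'rzf' + 'rzf'
Result: rzfrzfrzf


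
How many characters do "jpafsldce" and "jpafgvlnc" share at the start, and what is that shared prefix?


String 1: 'jpafsldce'
String 2: 'jpafgvlnc'
Compare position by position:
pos 0: 'j' vs 'j' match
pos 1: 'p' vs 'p' match
pos 2: 'a' vs 'a' match
pos 3: 'f' vs 'f' match
pos 4: 's' vs 'g' differ -> stop
Longest common prefix: "jpaf" (length 4)


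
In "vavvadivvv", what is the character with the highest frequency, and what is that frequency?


Input: 'vavvadivvv'
Operation: tally each character
Counts: 'a':2, 'd':1, 'i':1, 'v':6
Maximum: 'v' appears 6 times


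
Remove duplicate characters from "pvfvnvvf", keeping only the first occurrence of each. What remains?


Input: 'pvfvnvvf'
Operation: keep first occurrence of each character
Scan: s[0]='p' new -> keep; s[1]='v' new -> keep; s[2]='f' new -> keep; s[3]='v' seen -> skip; s[4]='n' new -> keep; s[5]='v' seen -> skip; s[6]='v' seen -> skip; s[7]='f' seen -> skip
Result: pvfn


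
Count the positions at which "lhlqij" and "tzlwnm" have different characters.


String 1: 'lhlqij'
String 2: 'tzlwnm'
Compare each position: pos 0: 'l'!='t', pos 1: 'h'!='z', pos 2: 'l'=='l', pos 3: 'q'!='w', pos 4: 'i'!='n', pos 5: 'j'!='m'
Differing positions: 5
Hamming distance: 5


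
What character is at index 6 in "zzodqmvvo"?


Input string: 'zzodqmvvo'
Operation: get character at index 6
Index mapping: s[0]='z', s[1]='z', s[2]='o', s[3]='d', s[4]='q', s[5]='m', s[6]='v'
Result: 'v'


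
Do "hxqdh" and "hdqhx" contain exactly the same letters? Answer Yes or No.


String 1: 'hxqdh' -> sorted: 'dhhqx'
String 2: 'hdqhx' -> sorted: 'dhhqx'
Compare sorted forms: 'dhhqx' == 'dhhqx'
Anagram: Yes


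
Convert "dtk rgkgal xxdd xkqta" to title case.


Input string: 'dtk rgkgal xxdd xkqta'
Operation: capitalize first letter of each word
Word transformations: 'dtk'->'Dtk', 'rgkgal'->'Rgkgal', 'xxdd'->'Xxdd', 'xkqta'->'Xkqta'
Result: Dtk Rgkgal Xxdd Xkqta


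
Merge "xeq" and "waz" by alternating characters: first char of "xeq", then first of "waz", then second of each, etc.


String 1: 'xeq'
String 2: 'waz'
Operation: alternate characters
Pairs: 'x'+'w', 'e'+'a', 'q'+'z'
Result: xweaqz


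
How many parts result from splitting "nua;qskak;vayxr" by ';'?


Input string: 'nua;qskak;vayxr'
Delimiter: ';'
Split result: 'nua', 'qskak', 'vayxr'
Number of parts: 3


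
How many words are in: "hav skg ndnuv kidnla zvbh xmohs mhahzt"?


Input string: 'hav skg ndnuv kidnla zvbh xmohs mhahzt'
Operation: split by spaces
Words found: 'hav', 'skg', 'ndnuv', 'kidnla', 'zvbh', 'xmohs', 'mhahzt'
Word count: 7


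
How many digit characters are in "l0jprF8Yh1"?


Input string: 'l0jprF8Yh1'
Operation: count digit characters (0-9)
Scan: 'l', '0'(digit), 'j', 'p', 'r', 'F', '8'(digit), 'Y', 'h', '1'(digit)
Digits found: 3
Result: 3


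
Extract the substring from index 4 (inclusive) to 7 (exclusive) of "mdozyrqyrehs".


Input string: 'mdozyrqyrehs'
Operation: slice [4:7]
Extract characters: s[4]='y', s[5]='r', s[6]='q'
Result: yrq


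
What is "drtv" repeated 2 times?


Input string: 'drtv'
Operation: repeat 2 times
Concatenation: 'drtv' + 'drtv'
Result: drtvdrtv


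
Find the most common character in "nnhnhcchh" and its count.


Input: 'nnhnhcchh'
Operation: tally each character
Counts: 'c':2, 'h':4, 'n':3
Maximum: 'h' appears 4 times


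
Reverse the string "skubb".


Input string: 'skubb'
Operation: reverse character order
Original order: 's' -> 'k' -> 'u' -> 'b' -> 'b'
Reversed order: 'b' -> 'b' -> 'u' -> 'k' -> 's'
Result: bbuks


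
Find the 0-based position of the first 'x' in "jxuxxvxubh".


Input string: 'jxuxxvxubh'
Target: 'x'
Scanning left to right: s[0]='j', s[1]='x'
First match at index: 1


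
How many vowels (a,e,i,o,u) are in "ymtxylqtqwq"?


Input string: 'ymtxylqtqwq'
Operation: count vowels (a, e, i, o, u)
Scan: s[0]='y', s[1]='m', s[2]='t', s[3]='x', s[4]='y', s[5]='l', s[6]='q', s[7]='t', s[8]='q', s[9]='w', s[10]='q'
Vowels found: 0
Result: 0


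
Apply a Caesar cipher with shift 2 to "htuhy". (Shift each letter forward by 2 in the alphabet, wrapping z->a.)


Input: 'htuhy', shift = 2
Operation: for each letter, (position + 2) mod 26
Mapping: 'h'(7+2=9)->'j', 't'(19+2=21)->'v', 'u'(20+2=22)->'w', 'h'(7+2=9)->'j', 'y'(24+2=26, 26 mod 26=0)->'a'
Result: jvwja


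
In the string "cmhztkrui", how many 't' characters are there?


Input string: 'cmhztkrui'
Target character: 't'
Scan each position: s[4]='t'
Matches found at indices: 4
Total: 1


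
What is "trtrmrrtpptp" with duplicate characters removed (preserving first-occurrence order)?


Input: 'trtrmrrtpptp'
Operation: keep first occurrence of each character
Scan: s[0]='t' new -> keep; s[1]='r' new -> keep; s[2]='t' seen -> skip; s[3]='r' seen -> skip; s[4]='m' new -> keep; s[5]='r' seen -> skip; s[6]='r' seen -> skip; s[7]='t' seen -> skip; s[8]='p' new -> keep; s[9]='p' seen -> skip; s[10]='t' seen -> skip; s[11]='p' seen -> skip
Result: trmp


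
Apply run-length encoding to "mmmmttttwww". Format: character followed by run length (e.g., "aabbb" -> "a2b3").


Input: 'mmmmttttwww'
Operation: identify consecutive runs
Runs: 'mmmm' -> m4, 'tttt' -> t4, 'www' -> w3
Encoded: m4t4w3


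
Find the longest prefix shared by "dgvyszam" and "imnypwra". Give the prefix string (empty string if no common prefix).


String 1: 'dgvyszam'
String 2: 'imnypwra'
Compare position by position:
pos 0: 'd' vs 'i' differ -> stop
Longest common prefix: "" (length 0)


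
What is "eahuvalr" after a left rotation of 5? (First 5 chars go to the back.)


Input: 'eahuvalr', shift = 5
Operation: split at index 5 and swap parts
Front part s[0:5] = 'eahuv'
Back part s[5:] = 'alr'
Rotated = back + front = 'alr' + 'eahuv'
Result: alreahuv


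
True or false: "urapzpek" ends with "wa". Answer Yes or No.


Input string: 'urapzpek'
Suffix to check: 'wa'
Last 2 characters of input: 'ek'
Match: False
Result: No


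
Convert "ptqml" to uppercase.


Input string: 'ptqml'
Operation: convert each letter to uppercase
Mapping: 'p'->'P', 't'->'T', 'q'->'Q', 'm'->'M', 'l'->'L'
Result: PTQML


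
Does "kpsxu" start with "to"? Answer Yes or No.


Input string: 'kpsxu'
Prefix to check: 'to'
First 2 characters of input: 'kp'
Match: False
Result: No


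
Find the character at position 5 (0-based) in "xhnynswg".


Input string: 'xhnynswg'
Operation: get character at index 5
Index mapping: s[0]='x', s[1]='h', s[2]='n', s[3]='y', s[4]='n', s[5]='s'
Result: 's'


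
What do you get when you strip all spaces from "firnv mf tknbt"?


Input string: 'firnv mf tknbt'
Operation: remove all spaces
Words: 'firnv', 'mf', 'tknbt'
Join without spaces: firnvmftknbt


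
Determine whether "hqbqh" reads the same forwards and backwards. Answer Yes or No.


Input string: 'hqbqh'
Reversed: 'hqbqh'
Compare pairs: s[0]='h' vs s[4]='h' (match), s[1]='q' vs s[3]='q' (match)
Palindrome: Yes


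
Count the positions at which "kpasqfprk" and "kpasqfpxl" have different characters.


String 1: 'kpasqfprk'
String 2: 'kpasqfpxl'
Compare each position: pos 0: 'k'=='k', pos 1: 'p'=='p', pos 2: 'a'=='a', pos 3: 's'=='s', pos 4: 'q'=='q', pos 5: 'f'=='f', pos 6: 'p'=='p', pos 7: 'r'!='x', pos 8: 'k'!='l'
Differing positions: 2
Hamming distance: 2


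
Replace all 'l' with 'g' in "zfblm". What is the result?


Input string: 'zfblm'
Operation: replace 'l' with 'g'
Positions of 'l': 3
After replacement: zfbgm


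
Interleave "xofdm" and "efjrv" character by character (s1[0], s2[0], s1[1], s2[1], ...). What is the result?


String 1: 'xofdm'
String 2: 'efjrv'
Operation: alternate characters
Pairs: 'x'+'e', 'o'+'f', 'f'+'j', 'd'+'r', 'm'+'v'
Result: xeoffjdrmv


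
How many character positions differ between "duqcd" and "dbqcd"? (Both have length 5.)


String 1: 'duqcd'
String 2: 'dbqcd'
Compare each position: pos 0: 'd'=='d', pos 1: 'u'!='b', pos 2: 'q'=='q', pos 3: 'c'=='c', pos 4: 'd'=='d'
Differing positions: 1
Hamming distance: 1


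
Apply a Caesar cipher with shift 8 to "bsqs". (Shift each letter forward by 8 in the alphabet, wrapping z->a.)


Input: 'bsqs', shift = 8
Operation: for each letter, (position + 8) mod 26
Mapping: 'b'(1+8=9)->'j', 's'(18+8=26, 26 mod 26=0)->'a', 'q'(16+8=24)->'y', 's'(18+8=26, 26 mod 26=0)->'a'
Result: jaya


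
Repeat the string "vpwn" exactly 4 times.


Input string: 'vpwn'
Operation: repeat 4 times
Concatenation: 'vpwn' + 'vpwn' + 'vpwn' + 'vpwn'
Result: vpwnvpwnvpwnvpwn


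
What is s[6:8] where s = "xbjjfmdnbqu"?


Input string: 'xbjjfmdnbqu'
Operation: slice [6:8]
Extract characters: s[6]='d', s[7]='n'
Result: dn


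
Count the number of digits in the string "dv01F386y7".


Input string: 'dv01F386y7'
Operation: count digit characters (0-9)
Scan: 'd', 'v', '0'(digit), '1'(digit), 'F', '3'(digit), '8'(digit), '6'(digit), 'y', '7'(digit)
Digits found: 6
Result: 6


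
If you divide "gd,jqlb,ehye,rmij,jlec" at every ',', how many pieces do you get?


Input string: 'gd,jqlb,ehye,rmij,jlec'
Delimiter: ','
Split result: 'gd', 'jqlb', 'ehye', 'rmij', 'jlec'
Number of parts: 5


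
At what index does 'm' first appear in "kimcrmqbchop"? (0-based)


Input string: 'kimcrmqbchop'
Target: 'm'
Scanning left to right: s[0]='k', s[1]='i', s[2]='m'
First match at index: 2


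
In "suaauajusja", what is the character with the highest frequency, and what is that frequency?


Input: 'suaauajusja'
Operation: tally each character
Counts: 'a':4, 'j':2, 's':2, 'u':3
Maximum: 'a' appears 4 times


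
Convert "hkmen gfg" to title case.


Input string: 'hkmen gfg'
Operation: capitalize first letter of each word
Word transformations: 'hkmen'->'Hkmen', 'gfg'->'Gfg'
Result: Hkmen Gfg


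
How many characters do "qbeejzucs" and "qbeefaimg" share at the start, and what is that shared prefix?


String 1: 'qbeejzucs'
String 2: 'qbeefaimg'
Compare position by position:
pos 0: 'q' vs 'q' match
pos 1: 'b' vs 'b' match
pos 2: 'e' vs 'e' match
pos 3: 'e' vs 'e' match
pos 4: 'j' vs 'f' differ -> stop
Longest common prefix: "qbee" (length 4)


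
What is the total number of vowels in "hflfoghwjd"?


Input string: 'hflfoghwjd'
Operation: count vowels (a, e, i, o, u)
Scan: s[0]='h', s[1]='f', s[2]='l', s[3]='f', s[4]='o' (vowel), s[5]='g', s[6]='h', s[7]='w', s[8]='j', s[9]='d'
Vowels found: 1
Result: 1


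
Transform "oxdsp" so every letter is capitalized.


Input string: 'oxdsp'
Operation: convert each letter to uppercase
Mapping: 'o'->'O', 'x'->'X', 'd'->'D', 's'->'S', 'p'->'P'
Result: OXDSP


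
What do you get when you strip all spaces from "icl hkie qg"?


Input string: 'icl hkie qg'
Operation: remove all spaces
Words: 'icl', 'hkie', 'qg'
Join without spaces: iclhkieqg


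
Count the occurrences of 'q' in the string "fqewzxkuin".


Input string: 'fqewzxkuin'
Target character: 'q'
Scan each position: s[1]='q'
Matches found at indices: 1
Total: 1


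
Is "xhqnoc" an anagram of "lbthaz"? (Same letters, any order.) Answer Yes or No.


String 1: 'lbthaz' -> sorted: 'abhltz'
String 2: 'xhqnoc' -> sorted: 'chnoqx'
Compare sorted forms: 'abhltz' != 'chnoqx'
Anagram: No


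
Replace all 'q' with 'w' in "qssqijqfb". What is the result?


Input string: 'qssqijqfb'
Operation: replace 'q' with 'w'
Positions of 'q': 0, 3, 6
After replacement: wsswijwfb


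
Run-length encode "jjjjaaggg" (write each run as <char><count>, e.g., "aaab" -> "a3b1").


Input: 'jjjjaaggg'
Operation: identify consecutive runs
Runs: 'jjjj' -> j4, 'aa' -> a2, 'ggg' -> g3
Encoded: j4a2g3


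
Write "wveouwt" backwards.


Input string: 'wveouwt'
Operation: reverse character order
Original order: 'w' -> 'v' -> 'e' -> 'o' -> 'u' -> 'w' -> 't'
Reversed order: 't' -> 'w' -> 'u' -> 'o' -> 'e' -> 'v' -> 'w'
Result: twuoevw


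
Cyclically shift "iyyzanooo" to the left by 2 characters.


Input: 'iyyzanooo', shift = 2
Operation: split at index 2 and swap parts
Front part s[0:2] = 'iy'
Back part s[2:] = 'yzanooo'
Rotated = back + front = 'yzanooo' + 'iy'
Result: yzanoooiy


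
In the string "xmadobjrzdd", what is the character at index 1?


Input string: 'xmadobjrzdd'
Operation: get character at index 1
Index mapping: s[0]='x', s[1]='m'
Result: 'm'


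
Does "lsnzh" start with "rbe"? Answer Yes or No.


Input string: 'lsnzh'
Prefix to check: 'rbe'
First 3 characters of input: 'lsn'
Match: False
Result: No


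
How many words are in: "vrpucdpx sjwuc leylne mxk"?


Input string: 'vrpucdpx sjwuc leylne mxk'
Operation: split by spaces
Words found: 'vrpucdpx', 'sjwuc', 'leylne', 'mxk'
Word count: 4


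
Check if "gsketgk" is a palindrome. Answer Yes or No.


Input string: 'gsketgk'
Reversed: 'kgteksg'
Compare pairs: s[0]='g' vs s[6]='k' (mismatch), s[1]='s' vs s[5]='g' (mismatch), s[2]='k' vs s[4]='t' (mismatch)
Palindrome: No


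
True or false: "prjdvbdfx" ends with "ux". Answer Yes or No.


Input string: 'prjdvbdfx'
Suffix to check: 'ux'
Last 2 characters of input: 'fx'
Match: False
Result: No


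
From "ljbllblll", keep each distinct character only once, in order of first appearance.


Input: 'ljbllblll'
Operation: keep first occurrence of each character
Scan: s[0]='l' new -> keep; s[1]='j' new -> keep; s[2]='b' new -> keep; s[3]='l' seen -> skip; s[4]='l' seen -> skip; s[5]='b' seen -> skip; s[6]='l' seen -> skip; s[7]='l' seen -> skip; s[8]='l' seen -> skip
Result: ljb


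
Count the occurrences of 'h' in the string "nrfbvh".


Input string: 'nrfbvh'
Target character: 'h'
Scan each position: s[5]='h'
Matches found at indices: 5
Total: 1


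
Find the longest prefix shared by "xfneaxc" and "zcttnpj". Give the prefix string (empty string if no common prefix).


String 1: 'xfneaxc'
String 2: 'zcttnpj'
Compare position by position:
pos 0: 'x' vs 'z' differ -> stop
Longest common prefix: "" (length 0)


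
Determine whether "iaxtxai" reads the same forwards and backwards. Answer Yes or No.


Input string: 'iaxtxai'
Reversed: 'iaxtxai'
Compare pairs: s[0]='i' vs s[6]='i' (match), s[1]='a' vs s[5]='a' (match), s[2]='x' vs s[4]='x' (match)
Palindrome: Yes


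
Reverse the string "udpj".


Input string: 'udpj'
Operation: reverse character order
Original order: 'u' -> 'd' -> 'p' -> 'j'
Reversed order: 'j' -> 'p' -> 'd' -> 'u'
Result: jpdu


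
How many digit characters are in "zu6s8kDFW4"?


Input string: 'zu6s8kDFW4'
Operation: count digit characters (0-9)
Scan: 'z', 'u', '6'(digit), 's', '8'(digit), 'k', 'D', 'F', 'W', '4'(digit)
Digits found: 3
Result: 3


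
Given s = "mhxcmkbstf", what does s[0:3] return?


Input string: 'mhxcmkbstf'
Operation: slice [0:3]
Extract characters: s[0]='m', s[1]='h', s[2]='x'
Result: mhx


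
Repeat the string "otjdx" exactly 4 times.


Input string: 'otjdx'
Operation: repeat 4 times
Concatenation: 'otjdx' + 'otjdx' + 'otjdx' + 'otjdx'
Result: otjdxotjdxotjdxotjdx


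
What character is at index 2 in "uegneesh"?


Input string: 'uegneesh'
Operation: get character at index 2
Index mapping: s[0]='u', s[1]='e', s[2]='g'
Result: 'g'


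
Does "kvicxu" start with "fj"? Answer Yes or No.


Input string: 'kvicxu'
Prefix to check: 'fj'
First 2 characters of input: 'kv'
Match: False
Result: No


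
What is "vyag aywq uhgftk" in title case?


Input string: 'vyag aywq uhgftk'
Operation: capitalize first letter of each word
Word transformations: 'vyag'->'Vyag', 'aywq'->'Aywq', 'uhgftk'->'Uhgftk'
Result: Vyag Aywq Uhgftk


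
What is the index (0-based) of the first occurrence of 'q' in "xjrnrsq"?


Input string: 'xjrnrsq'
Target: 'q'
Scanning left to right: s[0]='x', s[1]='j', s[2]='r', s[3]='n', s[4]='r', s[5]='s', s[6]='q'
First match at index: 6


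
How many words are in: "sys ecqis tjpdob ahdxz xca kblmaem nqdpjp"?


Input string: 'sys ecqis tjpdob ahdxz xca kblmaem nqdpjp'
Operation: split by spaces
Words found: 'sys', 'ecqis', 'tjpdob', 'ahdxz', 'xca', 'kblmaem', 'nqdpjp'
Word count: 7


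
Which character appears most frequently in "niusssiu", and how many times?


Input: 'niusssiu'
Operation: tally each character
Counts: 'i':2, 'n':1, 's':3, 'u':2
Maximum: 's' appears 3 times


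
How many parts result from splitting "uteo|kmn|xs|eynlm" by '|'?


Input string: 'uteo|kmn|xs|eynlm'
Delimiter: '|'
Split result: 'uteo', 'kmn', 'xs', 'eynlm'
Number of parts: 4


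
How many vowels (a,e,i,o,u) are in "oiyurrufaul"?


Input string: 'oiyurrufaul'
Operation: count vowels (a, e, i, o, u)
Scan: s[0]='o' (vowel), s[1]='i' (vowel), s[2]='y', s[3]='u' (vowel), s[4]='r', s[5]='r', s[6]='u' (vowel), s[7]='f', s[8]='a' (vowel), s[9]='u' (vowel), s[10]='l'
Vowels found: 6
Result: 6


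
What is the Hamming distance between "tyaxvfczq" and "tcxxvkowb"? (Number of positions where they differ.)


String 1: 'tyaxvfczq'
String 2: 'tcxxvkowb'
Compare each position: pos 0: 't'=='t', pos 1: 'y'!='c', pos 2: 'a'!='x', pos 3: 'x'=='x', pos 4: 'v'=='v', pos 5: 'f'!='k', pos 6: 'c'!='o', pos 7: 'z'!='w', pos 8: 'q'!='b'
Differing positions: 6
Hamming distance: 6


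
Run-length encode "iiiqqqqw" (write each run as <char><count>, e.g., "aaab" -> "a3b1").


Input: 'iiiqqqqw'
Operation: identify consecutive runs
Runs: 'iii' -> i3, 'qqqq' -> q4, 'w' -> w1
Encoded: i3q4w1


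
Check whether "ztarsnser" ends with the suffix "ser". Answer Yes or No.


Input string: 'ztarsnser'
Suffix to check: 'ser'
Last 3 characters of input: 'ser'
Match: True
Result: Yes


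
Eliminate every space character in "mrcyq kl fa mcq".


Input string: 'mrcyq kl fa mcq'
Operation: remove all spaces
Words: 'mrcyq', 'kl', 'fa', 'mcq'
Join without spaces: mrcyqklfamcq


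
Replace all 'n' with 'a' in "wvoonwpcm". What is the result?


Input string: 'wvoonwpcm'
Operation: replace 'n' with 'a'
Positions of 'n': 4
After replacement: wvooawpcm


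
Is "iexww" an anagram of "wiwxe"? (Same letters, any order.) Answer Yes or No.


String 1: 'wiwxe' -> sorted: 'eiwwx'
String 2: 'iexww' -> sorted: 'eiwwx'
Compare sorted forms: 'eiwwx' == 'eiwwx'
Anagram: Yes


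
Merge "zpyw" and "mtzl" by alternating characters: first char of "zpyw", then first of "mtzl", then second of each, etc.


String 1: 'zpyw'
String 2: 'mtzl'
Operation: alternate characters
Pairs: 'z'+'m', 'p'+'t', 'y'+'z', 'w'+'l'
Result: zmptyzwl


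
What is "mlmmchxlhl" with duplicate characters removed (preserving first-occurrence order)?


Input: 'mlmmchxlhl'
Operation: keep first occurrence of each character
Scan: s[0]='m' new -> keep; s[1]='l' new -> keep; s[2]='m' seen -> skip; s[3]='m' seen -> skip; s[4]='c' new -> keep; s[5]='h' new -> keep; s[6]='x' new -> keep; s[7]='l' seen -> skip; s[8]='h' seen -> skip; s[9]='l' seen -> skip
Result: mlchx


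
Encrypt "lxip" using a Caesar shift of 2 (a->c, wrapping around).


Input: 'lxip', shift = 2
Operation: for each letter, (position + 2) mod 26
Mapping: 'l'(11+2=13)->'n', 'x'(23+2=25)->'z', 'i'(8+2=10)->'k', 'p'(15+2=17)->'r'
Result: nzkr


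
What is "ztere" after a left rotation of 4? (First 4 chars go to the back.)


Input: 'ztere', shift = 4
Operation: split at index 4 and swap parts
Front part s[0:4] = 'zter'
Back part s[4:] = 'e'
Rotated = back + front = 'e' + 'zter'
Result: ezter


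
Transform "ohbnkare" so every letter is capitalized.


Input string: 'ohbnkare'
Operation: convert each letter to uppercase
Mapping: 'o'->'O', 'h'->'H', 'b'->'B', 'n'->'N', 'k'->'K', 'a'->'A', 'r'->'R', 'e'->'E'
Result: OHBNKARE


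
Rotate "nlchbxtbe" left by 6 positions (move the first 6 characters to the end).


Input: 'nlchbxtbe', shift = 6
Operation: split at index 6 and swap parts
Front part s[0:6] = 'nlchbx'
Back part s[6:] = 'tbe'
Rotated = back + front = 'tbe' + 'nlchbx'
Result: tbenlchbx


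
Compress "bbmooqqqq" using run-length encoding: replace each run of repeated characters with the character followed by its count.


Input: 'bbmooqqqq'
Operation: identify consecutive runs
Runs: 'bb' -> b2, 'm' -> m1, 'oo' -> o2, 'qqqq' -> q4
Encoded: b2m1o2q4


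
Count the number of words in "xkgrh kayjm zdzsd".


Input string: 'xkgrh kayjm zdzsd'
Operation: split by spaces
Words found: 'xkgrh', 'kayjm', 'zdzsd'
Word count: 3


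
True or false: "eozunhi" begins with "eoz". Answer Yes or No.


Input string: 'eozunhi'
Prefix to check: 'eoz'
First 3 characters of input: 'eoz'
Match: True
Result: Yes


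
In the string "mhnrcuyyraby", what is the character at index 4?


Input string: 'mhnrcuyyraby'
Operation: get character at index 4
Index mapping: s[0]='m', s[1]='h', s[2]='n', s[3]='r', s[4]='c'
Result: 'c'


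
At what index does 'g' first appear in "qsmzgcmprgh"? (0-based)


Input string: 'qsmzgcmprgh'
Target: 'g'
Scanning left to right: s[0]='q', s[1]='s', s[2]='m', s[3]='z', s[4]='g'
First match at index: 4


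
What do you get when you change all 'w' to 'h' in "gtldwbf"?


Input string: 'gtldwbf'
Operation: replace 'w' with 'h'
Positions of 'w': 4
After replacement: gtldhbf


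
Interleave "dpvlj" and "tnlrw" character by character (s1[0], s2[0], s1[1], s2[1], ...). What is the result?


String 1: 'dpvlj'
String 2: 'tnlrw'
Operation: alternate characters
Pairs: 'd'+'t', 'p'+'n', 'v'+'l', 'l'+'r', 'j'+'w'
Result: dtpnvllrjw


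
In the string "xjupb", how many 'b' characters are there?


Input string: 'xjupb'
Target character: 'b'
Scan each position: s[4]='b'
Matches found at indices: 4
Total: 1


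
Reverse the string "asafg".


Input string: 'asafg'
Operation: reverse character order
Original order: 'a' -> 's' -> 'a' -> 'f' -> 'g'
Reversed order: 'g' -> 'f' -> 'a' -> 's' -> 'a'
Result: gfasa


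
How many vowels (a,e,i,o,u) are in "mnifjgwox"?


Input string: 'mnifjgwox'
Operation: count vowels (a, e, i, o, u)
Scan: s[0]='m', s[1]='n', s[2]='i' (vowel), s[3]='f', s[4]='j', s[5]='g', s[6]='w', s[7]='o' (vowel), s[8]='x'
Vowels found: 2
Result: 2


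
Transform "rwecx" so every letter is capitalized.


Input string: 'rwecx'
Operation: convert each letter to uppercase
Mapping: 'r'->'R', 'w'->'W', 'e'->'E', 'c'->'C', 'x'->'X'
Result: RWECX


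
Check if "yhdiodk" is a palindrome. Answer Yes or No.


Input string: 'yhdiodk'
Reversed: 'kdoidhy'
Compare pairs: s[0]='y' vs s[6]='k' (mismatch), s[1]='h' vs s[5]='d' (mismatch), s[2]='d' vs s[4]='o' (mismatch)
Palindrome: No


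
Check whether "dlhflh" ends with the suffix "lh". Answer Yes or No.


Input string: 'dlhflh'
Suffix to check: 'lh'
Last 2 characters of input: 'lh'
Match: True
Result: Yes


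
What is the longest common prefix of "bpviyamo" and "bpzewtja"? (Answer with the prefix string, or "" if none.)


String 1: 'bpviyamo'
String 2: 'bpzewtja'
Compare position by position:
pos 0: 'b' vs 'b' match
pos 1: 'p' vs 'p' match
pos 2: 'v' vs 'z' differ -> stop
Longest common prefix: "bp" (length 2)


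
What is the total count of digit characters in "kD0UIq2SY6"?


Input string: 'kD0UIq2SY6'
Operation: count digit characters (0-9)
Scan: 'k', 'D', '0'(digit), 'U', 'I', 'q', '2'(digit), 'S', 'Y', '6'(digit)
Digits found: 3
Result: 3


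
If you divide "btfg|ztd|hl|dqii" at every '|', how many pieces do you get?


Input string: 'btfg|ztd|hl|dqii'
Delimiter: '|'
Split result: 'btfg', 'ztd', 'hl', 'dqii'
Number of parts: 4


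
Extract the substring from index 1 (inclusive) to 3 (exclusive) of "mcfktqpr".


Input string: 'mcfktqpr'
Operation: slice [1:3]
Extract characters: s[1]='c', s[2]='f'
Result: cf


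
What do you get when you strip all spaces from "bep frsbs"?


Input string: 'bep frsbs'
Operation: remove all spaces
Words: 'bep', 'frsbs'
Join without spaces: bepfrsbs


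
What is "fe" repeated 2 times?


Input string: 'fe'
Operation: repeat 2 times
Concatenation: 'fe' + 'fe'
Result: fefe


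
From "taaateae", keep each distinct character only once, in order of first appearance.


Input: 'taaateae'
Operation: keep first occurrence of each character
Scan: s[0]='t' new -> keep; s[1]='a' new -> keep; s[2]='a' seen -> skip; s[3]='a' seen -> skip; s[4]='t' seen -> skip; s[5]='e' new -> keep; s[6]='a' seen -> skip; s[7]='e' seen -> skip
Result: tae


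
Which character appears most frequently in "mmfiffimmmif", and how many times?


Input: 'mmfiffimmmif'
Operation: tally each character
Counts: 'f':4, 'i':3, 'm':5
Maximum: 'm' appears 5 times


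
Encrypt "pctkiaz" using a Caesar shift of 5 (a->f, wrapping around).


Input: 'pctkiaz', shift = 5
Operation: for each letter, (position + 5) mod 26
Mapping: 'p'(15+5=20)->'u', 'c'(2+5=7)->'h', 't'(19+5=24)->'y', 'k'(10+5=15)->'p', 'i'(8+5=13)->'n', 'a'(0+5=5)->'f', 'z'(25+5=30, 30 mod 26=4)->'e'
Result: uhypnfe


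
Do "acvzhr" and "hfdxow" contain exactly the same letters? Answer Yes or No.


String 1: 'acvzhr' -> sorted: 'achrvz'
String 2: 'hfdxow' -> sorted: 'dfhowx'
Compare sorted forms: 'achrvz' != 'dfhowx'
Anagram: No


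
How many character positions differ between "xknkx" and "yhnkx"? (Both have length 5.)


String 1: 'xknkx'
String 2: 'yhnkx'
Compare each position: pos 0: 'x'!='y', pos 1: 'k'!='h', pos 2: 'n'=='n', pos 3: 'k'=='k', pos 4: 'x'=='x'
Differing positions: 2
Hamming distance: 2


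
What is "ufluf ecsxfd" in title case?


Input string: 'ufluf ecsxfd'
Operation: capitalize first letter of each word
Word transformations: 'ufluf'->'Ufluf', 'ecsxfd'->'Ecsxfd'
Result: Ufluf Ecsxfd


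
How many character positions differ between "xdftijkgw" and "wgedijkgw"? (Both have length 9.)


String 1: 'xdftijkgw'
String 2: 'wgedijkgw'
Compare each position: pos 0: 'x'!='w', pos 1: 'd'!='g', pos 2: 'f'!='e', pos 3: 't'!='d', pos 4: 'i'=='i', pos 5: 'j'=='j', pos 6: 'k'=='k', pos 7: 'g'=='g', pos 8: 'w'=='w'
Differing positions: 4
Hamming distance: 4


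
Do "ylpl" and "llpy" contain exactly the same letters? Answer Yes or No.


String 1: 'ylpl' -> sorted: 'llpy'
String 2: 'llpy' -> sorted: 'llpy'
Compare sorted forms: 'llpy' == 'llpy'
Anagram: Yes


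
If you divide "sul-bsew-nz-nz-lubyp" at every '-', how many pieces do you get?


Input string: 'sul-bsew-nz-nz-lubyp'
Delimiter: '-'
Split result: 'sul', 'bsew', 'nz', 'nz', 'lubyp'
Number of parts: 5


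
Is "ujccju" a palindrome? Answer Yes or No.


Input string: 'ujccju'
Reversed: 'ujccju'
Compare pairs: s[0]='u' vs s[5]='u' (match), s[1]='j' vs s[4]='j' (match), s[2]='c' vs s[3]='c' (match)
Palindrome: Yes


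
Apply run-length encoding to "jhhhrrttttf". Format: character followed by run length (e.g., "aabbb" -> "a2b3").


Input: 'jhhhrrttttf'
Operation: identify consecutive runs
Runs: 'j' -> j1, 'hhh' -> h3, 'rr' -> r2, 'tttt' -> t4, 'f' -> f1
Encoded: j1h3r2t4f1


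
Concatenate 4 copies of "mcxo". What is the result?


Input string: 'mcxo'
Operation: repeat 4 times
Concatenation: 'mcxo' + 'mcxo' + 'mcxo' + 'mcxo'
Result: mcxomcxomcxomcxo


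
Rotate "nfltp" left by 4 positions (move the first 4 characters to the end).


Input: 'nfltp', shift = 4
Operation: split at index 4 and swap parts
Front part s[0:4] = 'nflt'
Back part s[4:] = 'p'
Rotated = back + front = 'p' + 'nflt'
Result: pnflt


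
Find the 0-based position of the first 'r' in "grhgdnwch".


Input string: 'grhgdnwch'
Target: 'r'
Scanning left to right: s[0]='g', s[1]='r'
First match at index: 1


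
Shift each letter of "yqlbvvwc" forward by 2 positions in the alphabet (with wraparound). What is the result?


Input: 'yqlbvvwc', shift = 2
Operation: for each letter, (position + 2) mod 26
Mapping: 'y'(24+2=26, 26 mod 26=0)->'a', 'q'(16+2=18)->'s', 'l'(11+2=13)->'n', 'b'(1+2=3)->'d', 'v'(21+2=23)->'x', 'v'(21+2=23)->'x', 'w'(22+2=24)->'y', 'c'(2+2=4)->'e'
Result: asndxxye


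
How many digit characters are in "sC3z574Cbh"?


Input string: 'sC3z574Cbh'
Operation: count digit characters (0-9)
Scan: 's', 'C', '3'(digit), 'z', '5'(digit), '7'(digit), '4'(digit), 'C', 'b', 'h'
Digits found: 4
Result: 4


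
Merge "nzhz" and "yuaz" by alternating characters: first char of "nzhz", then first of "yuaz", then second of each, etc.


String 1: 'nzhz'
String 2: 'yuaz'
Operation: alternate characters
Pairs: 'n'+'y', 'z'+'u', 'h'+'a', 'z'+'z'
Result: nyzuhazz


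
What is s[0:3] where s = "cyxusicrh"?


Input string: 'cyxusicrh'
Operation: slice [0:3]
Extract characters: s[0]='c', s[1]='y', s[2]='x'
Result: cyx


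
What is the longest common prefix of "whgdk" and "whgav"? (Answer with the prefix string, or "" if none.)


String 1: 'whgdk'
String 2: 'whgav'
Compare position by position:
pos 0: 'w' vs 'w' match
pos 1: 'h' vs 'h' match
pos 2: 'g' vs 'g' match
pos 3: 'd' vs 'a' differ -> stop
Longest common prefix: "whg" (length 3)


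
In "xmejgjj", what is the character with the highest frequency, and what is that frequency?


Input: 'xmejgjj'
Operation: tally each character
Counts: 'e':1, 'g':1, 'j':3, 'm':1, 'x':1
Maximum: 'j' appears 3 times


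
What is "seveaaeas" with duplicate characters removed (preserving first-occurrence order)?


Input: 'seveaaeas'
Operation: keep first occurrence of each character
Scan: s[0]='s' new -> keep; s[1]='e' new -> keep; s[2]='v' new -> keep; s[3]='e' seen -> skip; s[4]='a' new -> keep; s[5]='a' seen -> skip; s[6]='e' seen -> skip; s[7]='a' seen -> skip; s[8]='s' seen -> skip
Result: seva


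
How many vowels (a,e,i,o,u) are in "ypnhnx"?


Input string: 'ypnhnx'
Operation: count vowels (a, e, i, o, u)
Scan: s[0]='y', s[1]='p', s[2]='n', s[3]='h', s[4]='n', s[5]='x'
Vowels found: 0
Result: 0


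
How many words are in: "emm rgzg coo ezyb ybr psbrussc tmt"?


Input string: 'emm rgzg coo ezyb ybr psbrussc tmt'
Operation: split by spaces
Words found: 'emm', 'rgzg', 'coo', 'ezyb', 'ybr', 'psbrussc', 'tmt'
Word count: 7


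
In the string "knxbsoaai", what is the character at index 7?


Input string: 'knxbsoaai'
Operation: get character at index 7
Index mapping: s[0]='k', s[1]='n', s[2]='x', s[3]='b', s[4]='s', s[5]='o', s[6]='a', s[7]='a'
Result: 'a'


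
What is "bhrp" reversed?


Input string: 'bhrp'
Operation: reverse character order
Original order: 'b' -> 'h' -> 'r' -> 'p'
Reversed order: 'p' -> 'r' -> 'h' -> 'b'
Result: prhb


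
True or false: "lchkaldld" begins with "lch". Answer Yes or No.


Input string: 'lchkaldld'
Prefix to check: 'lch'
First 3 characters of input: 'lch'
Match: True
Result: Yes


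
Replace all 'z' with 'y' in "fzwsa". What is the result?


Input string: 'fzwsa'
Operation: replace 'z' with 'y'
Positions of 'z': 1
After replacement: fywsa


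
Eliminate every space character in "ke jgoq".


Input string: 'ke jgoq'
Operation: remove all spaces
Words: 'ke', 'jgoq'
Join without spaces: kejgoq


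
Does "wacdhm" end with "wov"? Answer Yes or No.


Input string: 'wacdhm'
Suffix to check: 'wov'
Last 3 characters of input: 'dhm'
Match: False
Result: No


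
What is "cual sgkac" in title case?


Input string: 'cual sgkac'
Operation: capitalize first letter of each word
Word transformations: 'cual'->'Cual', 'sgkac'->'Sgkac'
Result: Cual Sgkac


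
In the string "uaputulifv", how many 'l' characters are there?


Input string: 'uaputulifv'
Target character: 'l'
Scan each position: s[6]='l'
Matches found at indices: 6
Total: 1


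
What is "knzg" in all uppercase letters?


Input string: 'knzg'
Operation: convert each letter to uppercase
Mapping: 'k'->'K', 'n'->'N', 'z'->'Z', 'g'->'G'
Result: KNZG


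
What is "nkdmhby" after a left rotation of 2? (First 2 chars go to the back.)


Input: 'nkdmhby', shift = 2
Operation: split at index 2 and swap parts
Front part s[0:2] = 'nk'
Back part s[2:] = 'dmhby'
Rotated = back + front = 'dmhby' + 'nk'
Result: dmhbynk


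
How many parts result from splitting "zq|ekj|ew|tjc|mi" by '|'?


Input string: 'zq|ekj|ew|tjc|mi'
Delimiter: '|'
Split result: 'zq', 'ekj', 'ew', 'tjc', 'mi'
Number of parts: 5


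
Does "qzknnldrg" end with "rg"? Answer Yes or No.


Input string: 'qzknnldrg'
Suffix to check: 'rg'
Last 2 characters of input: 'rg'
Match: True
Result: Yes


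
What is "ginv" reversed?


Input string: 'ginv'
Operation: reverse character order
Original order: 'g' -> 'i' -> 'n' -> 'v'
Reversed order: 'v' -> 'n' -> 'i' -> 'g'
Result: vnig


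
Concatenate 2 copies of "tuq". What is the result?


Input string: 'tuq'
Operation: repeat 2 times
Concatenation: 'tuq' + 'tuq'
Result: tuqtuq


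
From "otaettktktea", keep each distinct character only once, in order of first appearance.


Input: 'otaettktktea'
Operation: keep first occurrence of each character
Scan: s[0]='o' new -> keep; s[1]='t' new -> keep; s[2]='a' new -> keep; s[3]='e' new -> keep; s[4]='t' seen -> skip; s[5]='t' seen -> skip; s[6]='k' new -> keep; s[7]='t' seen -> skip; s[8]='k' seen -> skip; s[9]='t' seen -> skip; s[10]='e' seen -> skip; s[11]='a' seen -> skip
Result: otaek


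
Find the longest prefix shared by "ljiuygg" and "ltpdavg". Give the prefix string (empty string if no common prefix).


String 1: 'ljiuygg'
String 2: 'ltpdavg'
Compare position by position:
pos 0: 'l' vs 'l' match
pos 1: 'j' vs 't' differ -> stop
Longest common prefix: "l" (length 1)


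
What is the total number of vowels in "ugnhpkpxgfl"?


Input string: 'ugnhpkpxgfl'
Operation: count vowels (a, e, i, o, u)
Scan: s[0]='u' (vowel), s[1]='g', s[2]='n', s[3]='h', s[4]='p', s[5]='k', s[6]='p', s[7]='x', s[8]='g', s[9]='f', s[10]='l'
Vowels found: 1
Result: 1


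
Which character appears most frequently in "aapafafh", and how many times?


Input: 'aapafafh'
Operation: tally each character
Counts: 'a':4, 'f':2, 'h':1, 'p':1
Maximum: 'a' appears 4 times


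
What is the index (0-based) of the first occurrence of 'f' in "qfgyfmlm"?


Input string: 'qfgyfmlm'
Target: 'f'
Scanning left to right: s[0]='q', s[1]='f'
First match at index: 1


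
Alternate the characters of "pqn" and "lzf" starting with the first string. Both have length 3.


String 1: 'pqn'
String 2: 'lzf'
Operation: alternate characters
Pairs: 'p'+'l', 'q'+'z', 'n'+'f'
Result: plqznf


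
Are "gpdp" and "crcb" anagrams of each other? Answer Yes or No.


String 1: 'gpdp' -> sorted: 'dgpp'
String 2: 'crcb' -> sorted: 'bccr'
Compare sorted forms: 'dgpp' != 'bccr'
Anagram: No


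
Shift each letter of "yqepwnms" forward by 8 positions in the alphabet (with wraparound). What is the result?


Input: 'yqepwnms', shift = 8
Operation: for each letter, (position + 8) mod 26
Mapping: 'y'(24+8=32, 32 mod 26=6)->'g', 'q'(16+8=24)->'y', 'e'(4+8=12)->'m', 'p'(15+8=23)->'x', 'w'(22+8=30, 30 mod 26=4)->'e', 'n'(13+8=21)->'v', 'm'(12+8=20)->'u', 's'(18+8=26, 26 mod 26=0)->'a'
Result: gymxevua


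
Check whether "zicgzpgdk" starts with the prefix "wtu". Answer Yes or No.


Input string: 'zicgzpgdk'
Prefix to check: 'wtu'
First 3 characters of input: 'zic'
Match: False
Result: No


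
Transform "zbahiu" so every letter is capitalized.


Input string: 'zbahiu'
Operation: convert each letter to uppercase
Mapping: 'z'->'Z', 'b'->'B', 'a'->'A', 'h'->'H', 'i'->'I', 'u'->'U'
Result: ZBAHIU


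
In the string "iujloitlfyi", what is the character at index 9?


Input string: 'iujloitlfyi'
Operation: get character at index 9
Index mapping: s[0]='i', s[1]='u', s[2]='j', s[3]='l', s[4]='o', s[5]='i', s[6]='t', s[7]='l', s[8]='f', s[9]='y'
Result: 'y'


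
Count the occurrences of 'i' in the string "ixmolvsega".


Input string: 'ixmolvsega'
Target character: 'i'
Scan each position: s[0]='i'
Matches found at indices: 0
Total: 1


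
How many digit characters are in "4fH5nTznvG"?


Input string: '4fH5nTznvG'
Operation: count digit characters (0-9)
Scan: '4'(digit), 'f', 'H', '5'(digit), 'n', 'T', 'z', 'n', 'v', 'G'
Digits found: 2
Result: 2


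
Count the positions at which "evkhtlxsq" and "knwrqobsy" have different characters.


String 1: 'evkhtlxsq'
String 2: 'knwrqobsy'
Compare each position: pos 0: 'e'!='k', pos 1: 'v'!='n', pos 2: 'k'!='w', pos 3: 'h'!='r', pos 4: 't'!='q', pos 5: 'l'!='o', pos 6: 'x'!='b', pos 7: 's'=='s', pos 8: 'q'!='y'
Differing positions: 8
Hamming distance: 8


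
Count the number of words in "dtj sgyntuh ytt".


Input string: 'dtj sgyntuh ytt'
Operation: split by spaces
Words found: 'dtj', 'sgyntuh', 'ytt'
Word count: 3
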